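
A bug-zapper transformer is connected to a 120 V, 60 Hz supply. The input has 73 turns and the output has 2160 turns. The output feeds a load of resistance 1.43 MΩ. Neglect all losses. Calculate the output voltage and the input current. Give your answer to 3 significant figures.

V_out ≈ 3550 V, I_in ≈ 0.0735 A

V_out = V_in × N_out/N_in = 120 × 2160/73 = 3550.7 V.
I_out = V_out/R = 3550.7/(1.43×10^6) = 0.0024830 A.
I_in = I_out × N_out/N_in = 0.0024830 × 2160/73 = 0.0735 A.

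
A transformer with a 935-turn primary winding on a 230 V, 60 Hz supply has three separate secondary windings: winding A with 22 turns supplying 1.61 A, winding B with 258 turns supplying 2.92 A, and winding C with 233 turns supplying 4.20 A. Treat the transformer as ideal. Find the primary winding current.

V_A = 230 × 22/935 = 5.4118 V; V_B = 230 × 258/935 = 63.465 V; V_C = 230 × 233/935 = 57.316 V.
P_out = V_A I_A + V_B I_B + V_C I_C = 5.4118×1.61 + 63.465×2.92 + 57.316×4.20 = 8.7129 + 185.32 + 240.73 = 434.76 W.
Ideal ⇒ P_in = P_out, so I_p = P_out/V_p = 434.76/230 = 1.89 A.

I_p ≈ 1.89 A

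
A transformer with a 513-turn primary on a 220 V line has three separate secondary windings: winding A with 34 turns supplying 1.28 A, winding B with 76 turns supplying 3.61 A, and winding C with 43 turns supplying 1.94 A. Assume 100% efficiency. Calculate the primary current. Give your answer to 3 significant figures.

I_p ≈ 0.782 A

V_A = 220 × 34/513 = 14.581 V; V_B = 220 × 76/513 = 32.593 V; V_C = 220 × 43/513 = 18.441 V.
P_out = V_A I_A + V_B I_B + V_C I_C = 14.581×1.28 + 32.593×3.61 + 18.441×1.94 = 18.664 + 117.66 + 35.775 = 172.10 W.
Ideal ⇒ P_in = P_out, so I_p = P_out/V_p = 172.10/220 = 0.782 A.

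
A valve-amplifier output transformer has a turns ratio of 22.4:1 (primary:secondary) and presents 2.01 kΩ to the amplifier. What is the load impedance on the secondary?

Z_s = Z_p/(N_p/N_s)² = 2010/22.4² = 4.01 Ω.

Z_s ≈ 4.01 Ω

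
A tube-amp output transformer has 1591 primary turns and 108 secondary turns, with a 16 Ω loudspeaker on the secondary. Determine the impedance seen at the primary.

Z_p ≈ 3470 Ω

Z_p = (N_p/N_s)² × Z_s = (1591/108)² × 16 = 3470 Ω.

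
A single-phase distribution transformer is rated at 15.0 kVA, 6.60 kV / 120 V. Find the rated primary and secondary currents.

I_p ≈ 2.27 A, I_s ≈ 125 A

I_p = S/V_p = 15000/6600 = 2.27 A.
I_s = S/V_s = 15000/120 = 125 A.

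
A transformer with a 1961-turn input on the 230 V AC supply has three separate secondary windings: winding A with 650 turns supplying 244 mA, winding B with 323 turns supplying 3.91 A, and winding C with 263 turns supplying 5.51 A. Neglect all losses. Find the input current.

V_A = 230 × 650/1961 = 76.237 V; V_B = 230 × 323/1961 = 37.884 V; V_C = 230 × 263/1961 = 30.847 V.
P_out = V_A I_A + V_B I_B + V_C I_C = 76.237×0.244 + 37.884×3.91 + 30.847×5.51 = 18.602 + 148.13 + 169.96 = 336.69 W.
Ideal ⇒ P_in = P_out, so I_in = P_out/V_in = 336.69/230 = 1.46 A.

I_in ≈ 1.46 A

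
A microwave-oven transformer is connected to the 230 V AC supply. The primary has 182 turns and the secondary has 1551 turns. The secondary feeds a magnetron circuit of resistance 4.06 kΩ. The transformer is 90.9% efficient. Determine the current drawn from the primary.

V_s = 230 × 1551/182 = 1960.1 V.
I_s = V_s/R = 1960.1/4060 = 0.48277 A.
P_out = V_s I_s = 1960.1 × 0.48277 = 946.26 W.
P_in = P_out/η = 946.26/0.909 = 1041.0 W.
I_p = P_in/V_p = 1041.0/230 = 4.53 A.

I_p ≈ 4.53 A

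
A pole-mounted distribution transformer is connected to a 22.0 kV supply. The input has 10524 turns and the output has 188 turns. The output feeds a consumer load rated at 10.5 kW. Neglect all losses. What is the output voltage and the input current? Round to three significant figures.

V_out = V_in × N_out/N_in = 22000 × 188/10524 = 393.01 V.
I_out = P/V_out = 10500/393.01 = 26.717 A.
I_in = I_out × N_out/N_in = 26.717 × 188/10524 = 0.477 A.

V_out ≈ 393 V, I_in ≈ 0.477 A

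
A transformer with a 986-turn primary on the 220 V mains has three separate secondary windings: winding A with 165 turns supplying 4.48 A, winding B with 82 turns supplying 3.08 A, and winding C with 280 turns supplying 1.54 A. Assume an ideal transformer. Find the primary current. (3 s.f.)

I_p ≈ 1.44 A

V_A = 220 × 165/986 = 36.815 V; V_B = 220 × 82/986 = 18.296 V; V_C = 220 × 280/986 = 62.475 V.
P_out = V_A I_A + V_B I_B + V_C I_C = 36.815×4.48 + 18.296×3.08 + 62.475×1.54 = 164.93 + 56.352 + 96.211 = 317.50 W.
Ideal ⇒ P_in = P_out, so I_p = P_out/V_p = 317.50/220 = 1.44 A.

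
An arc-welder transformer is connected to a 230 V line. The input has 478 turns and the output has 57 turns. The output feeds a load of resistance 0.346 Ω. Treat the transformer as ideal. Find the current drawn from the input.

V_out = V_in × N_out/N_in = 230 × 57/478 = 27.427 V.
I_out = V_out/R = 27.427/0.346 = 79.268 A.
For an ideal transformer I_in N_in = I_out N_out, so I_in = 79.268 × 57/478 = 9.45 A.

I_in ≈ 9.45 A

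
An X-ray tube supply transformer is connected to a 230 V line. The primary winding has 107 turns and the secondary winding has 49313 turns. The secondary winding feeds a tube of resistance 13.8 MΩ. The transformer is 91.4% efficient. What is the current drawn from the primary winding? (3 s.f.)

I_p ≈ 3.87 A

V_s = 230 × 49313/107 = 106000 V.
I_s = V_s/R = 106000/(1.38×10^7) = 0.0076812 A.
P_out = V_s I_s = 106000 × 0.0076812 = 814.20 W.
P_in = P_out/η = 814.20/0.914 = 890.81 W.
I_p = P_in/V_p = 890.81/230 = 3.87 A.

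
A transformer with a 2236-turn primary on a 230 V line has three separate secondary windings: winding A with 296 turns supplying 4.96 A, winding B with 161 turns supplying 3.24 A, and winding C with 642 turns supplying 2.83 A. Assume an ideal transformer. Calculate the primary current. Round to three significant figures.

V_A = 230 × 296/2236 = 30.447 V; V_B = 230 × 161/2236 = 16.561 V; V_C = 230 × 642/2236 = 66.038 V.
P_out = V_A I_A + V_B I_B + V_C I_C = 30.447×4.96 + 16.561×3.24 + 66.038×2.83 = 151.02 + 53.657 + 186.89 = 391.56 W.
Ideal ⇒ P_in = P_out, so I_p = P_out/V_p = 391.56/230 = 1.70 A.

I_p ≈ 1.70 A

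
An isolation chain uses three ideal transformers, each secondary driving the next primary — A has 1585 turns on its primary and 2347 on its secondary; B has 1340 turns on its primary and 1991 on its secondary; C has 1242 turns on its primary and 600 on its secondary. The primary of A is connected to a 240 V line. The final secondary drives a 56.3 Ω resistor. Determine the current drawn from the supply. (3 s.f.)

I_supply ≈ 4.82 A

Secondary of A: V = 240.00 × 2347/1585 = 355.38 V.
Secondary of B: V = 355.38 × 1991/1340 = 528.03 V.
Secondary of C: V = 528.03 × 600/1242 = 255.09 V.
I_load = 255.09/56.3 = 4.5309 A, so P_out = 255.09 × 4.5309 = 1155.8 W.
All ideal ⇒ P_in = P_out, so I_supply = 1155.8/240 = 4.82 A.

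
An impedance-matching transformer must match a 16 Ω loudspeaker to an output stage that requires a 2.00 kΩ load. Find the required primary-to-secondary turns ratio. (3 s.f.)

N_p/N_s ≈ 11.2

Z_p/Z_s = (N_p/N_s)², so N_p/N_s = √(2000/16) = √125 = 11.2.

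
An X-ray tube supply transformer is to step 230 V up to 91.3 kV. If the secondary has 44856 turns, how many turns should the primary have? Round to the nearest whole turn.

N_p/N_s = V_p/V_s, so N_p = 44856 × 230/91300 = 113.0 ≈ 113 turns.

N_p = 113 turns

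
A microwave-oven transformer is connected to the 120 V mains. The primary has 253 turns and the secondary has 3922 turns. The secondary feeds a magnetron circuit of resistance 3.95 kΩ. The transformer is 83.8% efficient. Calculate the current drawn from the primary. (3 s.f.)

I_p ≈ 8.71 A

V_s = 120 × 3922/253 = 1860.2 V.
I_s = V_s/R = 1860.2/3950 = 0.47095 A.
P_out = V_s I_s = 1860.2 × 0.47095 = 876.07 W.
P_in = P_out/η = 876.07/0.838 = 1045.4 W.
I_p = P_in/V_p = 1045.4/120 = 8.71 A.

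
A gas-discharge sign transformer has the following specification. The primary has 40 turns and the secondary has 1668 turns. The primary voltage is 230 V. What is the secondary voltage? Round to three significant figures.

V_s/V_p = N_s/N_p, so V_s = 230 × 1668/40 = 9590 V.

V_s ≈ 9590 V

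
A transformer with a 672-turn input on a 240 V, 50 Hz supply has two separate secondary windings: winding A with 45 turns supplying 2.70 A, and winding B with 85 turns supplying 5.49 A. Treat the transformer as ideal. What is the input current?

V_A = 240 × 45/672 = 16.071 V; V_B = 240 × 85/672 = 30.357 V.
P_out = V_A I_A + V_B I_B = 16.071×2.70 + 30.357×5.49 = 43.393 + 166.66 = 210.05 W.
Ideal ⇒ P_in = P_out, so I_in = P_out/V_in = 210.05/240 = 0.875 A.

I_in ≈ 0.875 A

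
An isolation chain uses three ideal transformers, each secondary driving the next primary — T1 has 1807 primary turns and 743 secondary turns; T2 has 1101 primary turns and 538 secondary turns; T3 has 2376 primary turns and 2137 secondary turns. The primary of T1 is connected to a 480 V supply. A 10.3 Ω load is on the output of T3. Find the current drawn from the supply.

I_supply ≈ 1.52 A

Secondary of T1: V = 480.00 × 743/1807 = 197.37 V.
Secondary of T2: V = 197.37 × 538/1101 = 96.442 V.
Secondary of T3: V = 96.442 × 2137/2376 = 86.741 V.
I_load = 86.741/10.3 = 8.4215 A, so P_out = 86.741 × 8.4215 = 730.49 W.
All ideal ⇒ P_in = P_out, so I_supply = 730.49/480 = 1.52 A.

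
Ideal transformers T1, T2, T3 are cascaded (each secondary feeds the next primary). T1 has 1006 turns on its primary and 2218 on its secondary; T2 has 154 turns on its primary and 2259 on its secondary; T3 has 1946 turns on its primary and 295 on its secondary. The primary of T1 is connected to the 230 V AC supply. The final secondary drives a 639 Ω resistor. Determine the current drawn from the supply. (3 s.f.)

I_supply ≈ 8.65 A

After T1: V = 230.00 × 2218/1006 = 507.10 V.
After T2: V = 507.10 × 2259/154 = 7438.5 V.
After T3: V = 7438.5 × 295/1946 = 1127.6 V.
I_load = 1127.6/639 = 1.7647 A, so P_out = 1127.6 × 1.7647 = 1989.9 W.
All ideal ⇒ P_in = P_out, so I_supply = 1989.9/230 = 8.65 A.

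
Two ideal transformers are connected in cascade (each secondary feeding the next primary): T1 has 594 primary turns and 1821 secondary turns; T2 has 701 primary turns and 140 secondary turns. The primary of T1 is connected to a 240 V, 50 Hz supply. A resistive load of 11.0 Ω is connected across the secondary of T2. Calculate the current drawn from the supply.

I_supply ≈ 8.18 A

Secondary of T1: V = 240.00 × 1821/594 = 735.76 V.
Secondary of T2: V = 735.76 × 140/701 = 146.94 V.
I_load = 146.94/11.0 = 13.358 A, so P_out = 146.94 × 13.358 = 1962.9 W.
All ideal ⇒ P_in = P_out, so I_supply = 1962.9/240 = 8.18 A.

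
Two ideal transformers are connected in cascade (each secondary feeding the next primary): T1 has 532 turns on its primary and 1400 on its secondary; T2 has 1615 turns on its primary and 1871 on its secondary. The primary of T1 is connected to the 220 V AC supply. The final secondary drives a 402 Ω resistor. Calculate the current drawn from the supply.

I_supply ≈ 5.09 A

After T1: V = 220.00 × 1400/532 = 578.95 V.
After T2: V = 578.95 × 1871/1615 = 670.72 V.
I_load = 670.72/402 = 1.6685 A, so P_out = 670.72 × 1.6685 = 1119.1 W.
All ideal ⇒ P_in = P_out, so I_supply = 1119.1/220 = 5.09 A.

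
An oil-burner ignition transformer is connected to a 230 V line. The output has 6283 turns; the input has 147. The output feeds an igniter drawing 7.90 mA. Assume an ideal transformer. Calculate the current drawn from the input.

For an ideal transformer I_in N_in = I_out N_out, so I_in = 0.00790 × 6283/147 = 0.338 A.

I_in ≈ 0.338 A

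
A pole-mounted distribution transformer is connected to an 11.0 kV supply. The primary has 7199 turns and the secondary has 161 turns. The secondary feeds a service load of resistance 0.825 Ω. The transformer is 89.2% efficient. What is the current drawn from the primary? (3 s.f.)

I_p ≈ 7.48 A

V_s = 11000 × 161/7199 = 246.01 V.
I_s = V_s/R = 246.01/0.825 = 298.19 A.
P_out = V_s I_s = 246.01 × 298.19 = 73357 W.
P_in = P_out/η = 73357/0.892 = 82238 W.
I_p = P_in/V_p = 82238/11000 = 7.48 A.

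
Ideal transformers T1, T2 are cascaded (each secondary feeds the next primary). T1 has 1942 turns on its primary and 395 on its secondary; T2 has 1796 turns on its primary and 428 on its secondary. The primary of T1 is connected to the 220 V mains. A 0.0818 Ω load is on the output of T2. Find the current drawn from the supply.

I_supply ≈ 6.32 A

Secondary of T1: V = 220.00 × 395/1942 = 44.748 V.
Secondary of T2: V = 44.748 × 428/1796 = 10.664 V.
I_load = 10.664/0.0818 = 130.36 A, so P_out = 10.664 × 130.36 = 1390.2 W.
All ideal ⇒ P_in = P_out, so I_supply = 1390.2/220 = 6.32 A.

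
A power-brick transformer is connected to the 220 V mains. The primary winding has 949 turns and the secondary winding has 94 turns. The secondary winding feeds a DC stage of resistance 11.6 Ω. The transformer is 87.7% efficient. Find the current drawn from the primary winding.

V_s = 220 × 94/949 = 21.791 V.
I_s = V_s/R = 21.791/11.6 = 1.8786 A.
P_out = V_s I_s = 21.791 × 1.8786 = 40.936 W.
P_in = P_out/η = 40.936/0.877 = 46.678 W.
I_p = P_in/V_p = 46.678/220 = 0.212 A.

I_p ≈ 0.212 A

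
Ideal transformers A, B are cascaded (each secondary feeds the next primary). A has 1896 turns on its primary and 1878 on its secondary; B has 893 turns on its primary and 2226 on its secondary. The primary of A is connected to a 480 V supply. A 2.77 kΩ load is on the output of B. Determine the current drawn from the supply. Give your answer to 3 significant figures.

After A: V = 480.00 × 1878/1896 = 475.44 V.
After B: V = 475.44 × 2226/893 = 1185.1 V.
I_load = 1185.1/2770 = 0.42785 A, so P_out = 1185.1 × 0.42785 = 507.07 W.
All ideal ⇒ P_in = P_out, so I_supply = 507.07/480 = 1.06 A.

I_supply ≈ 1.06 A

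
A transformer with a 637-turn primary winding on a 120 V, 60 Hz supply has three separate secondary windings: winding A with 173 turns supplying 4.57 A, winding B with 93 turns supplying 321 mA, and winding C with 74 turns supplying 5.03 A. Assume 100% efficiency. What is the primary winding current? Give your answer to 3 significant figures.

V_A = 120 × 173/637 = 32.590 V; V_B = 120 × 93/637 = 17.520 V; V_C = 120 × 74/637 = 13.940 V.
P_out = V_A I_A + V_B I_B + V_C I_C = 32.590×4.57 + 17.520×0.321 + 13.940×5.03 = 148.94 + 5.6238 + 70.120 = 224.68 W.
Ideal ⇒ P_in = P_out, so I_p = P_out/V_p = 224.68/120 = 1.87 A.

I_p ≈ 1.87 A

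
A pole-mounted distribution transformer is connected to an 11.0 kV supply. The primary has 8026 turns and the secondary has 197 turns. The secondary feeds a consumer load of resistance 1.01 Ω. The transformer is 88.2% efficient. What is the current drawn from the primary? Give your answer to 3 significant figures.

I_p ≈ 7.44 A

V_s = 11000 × 197/8026 = 270.00 V.
I_s = V_s/R = 270.00/1.01 = 267.32 A.
P_out = V_s I_s = 270.00 × 267.32 = 72177 W.
P_in = P_out/η = 72177/0.882 = 81833 W.
I_p = P_in/V_p = 81833/11000 = 7.44 A.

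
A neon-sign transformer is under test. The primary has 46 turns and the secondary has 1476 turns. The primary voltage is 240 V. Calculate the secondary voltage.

V_s ≈ 7700 V

V_s/V_p = N_s/N_p, so V_s = 240 × 1476/46 = 7700 V.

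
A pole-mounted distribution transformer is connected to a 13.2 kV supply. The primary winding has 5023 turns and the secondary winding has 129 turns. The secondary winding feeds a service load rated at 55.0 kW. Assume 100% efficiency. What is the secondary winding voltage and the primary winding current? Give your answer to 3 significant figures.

V_s ≈ 339 V, I_p ≈ 4.17 A

V_s = V_p × N_s/N_p = 13200 × 129/5023 = 339.00 V.
I_s = P/V_s = 55000/339.00 = 162.24 A.
I_p = I_s × N_s/N_p = 162.24 × 129/5023 = 4.17 A.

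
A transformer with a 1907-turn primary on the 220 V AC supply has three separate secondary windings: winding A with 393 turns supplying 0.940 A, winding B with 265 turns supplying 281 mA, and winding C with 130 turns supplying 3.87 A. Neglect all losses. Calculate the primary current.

I_p ≈ 0.497 A

V_A = 220 × 393/1907 = 45.338 V; V_B = 220 × 265/1907 = 30.572 V; V_C = 220 × 130/1907 = 14.997 V.
P_out = V_A I_A + V_B I_B + V_C I_C = 45.338×0.940 + 30.572×0.281 + 14.997×3.87 = 42.618 + 8.5906 + 58.040 = 109.25 W.
Ideal ⇒ P_in = P_out, so I_p = P_out/V_p = 109.25/220 = 0.497 A.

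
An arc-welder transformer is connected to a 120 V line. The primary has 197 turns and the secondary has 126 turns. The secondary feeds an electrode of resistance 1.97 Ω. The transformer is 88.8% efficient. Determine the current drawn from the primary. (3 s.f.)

I_p ≈ 28.1 A

V_s = 120 × 126/197 = 76.751 V.
I_s = V_s/R = 76.751/1.97 = 38.960 A.
P_out = V_s I_s = 76.751 × 38.960 = 2990.2 W.
P_in = P_out/η = 2990.2/0.888 = 3367.4 W.
I_p = P_in/V_p = 3367.4/120 = 28.1 A.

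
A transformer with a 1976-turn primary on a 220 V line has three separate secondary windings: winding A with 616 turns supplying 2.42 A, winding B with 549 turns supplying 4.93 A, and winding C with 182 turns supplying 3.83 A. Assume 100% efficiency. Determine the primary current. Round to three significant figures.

V_A = 220 × 616/1976 = 68.583 V; V_B = 220 × 549/1976 = 61.123 V; V_C = 220 × 182/1976 = 20.263 V.
P_out = V_A I_A + V_B I_B + V_C I_C = 68.583×2.42 + 61.123×4.93 + 20.263×3.83 = 165.97 + 301.34 + 77.608 = 544.92 W.
Ideal ⇒ P_in = P_out, so I_p = P_out/V_p = 544.92/220 = 2.48 A.

I_p ≈ 2.48 A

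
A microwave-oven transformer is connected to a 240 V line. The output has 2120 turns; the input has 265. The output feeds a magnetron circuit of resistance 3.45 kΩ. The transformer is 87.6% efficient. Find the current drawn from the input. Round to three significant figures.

V_out = 240 × 2120/265 = 1920.0 V.
I_out = V_out/R = 1920.0/3450 = 0.55652 A.
P_out = V_out I_out = 1920.0 × 0.55652 = 1068.5 W.
P_in = P_out/η = 1068.5/0.876 = 1219.8 W.
I_in = P_in/V_in = 1219.8/240 = 5.08 A.

I_in ≈ 5.08 A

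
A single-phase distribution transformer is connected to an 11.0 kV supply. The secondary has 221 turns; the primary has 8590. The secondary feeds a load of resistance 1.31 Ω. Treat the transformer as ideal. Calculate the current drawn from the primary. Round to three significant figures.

I_p ≈ 5.56 A

V_s = V_p × N_s/N_p = 11000 × 221/8590 = 283.00 V.
I_s = V_s/R = 283.00/1.31 = 216.03 A.
For an ideal transformer I_p N_p = I_s N_s, so I_p = 216.03 × 221/8590 = 5.56 A.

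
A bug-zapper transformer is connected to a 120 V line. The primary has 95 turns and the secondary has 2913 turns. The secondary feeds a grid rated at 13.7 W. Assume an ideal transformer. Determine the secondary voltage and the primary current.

V_s ≈ 3680 V, I_p ≈ 0.114 A

V_s = V_p × N_s/N_p = 120 × 2913/95 = 3679.6 V.
I_s = P/V_s = 13.7/3679.6 = 0.0037233 A.
I_p = I_s × N_s/N_p = 0.0037233 × 2913/95 = 0.114 A.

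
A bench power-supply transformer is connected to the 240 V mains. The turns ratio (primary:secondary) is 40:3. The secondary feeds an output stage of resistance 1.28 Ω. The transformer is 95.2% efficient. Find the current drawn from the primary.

I_p ≈ 1.11 A

V_s = 240 × 3/40 = 18.000 V.
I_s = V_s/R = 18.000/1.28 = 14.062 A.
P_out = V_s I_s = 18.000 × 14.062 = 253.12 W.
P_in = P_out/η = 253.12/0.952 = 265.89 W.
I_p = P_in/V_p = 265.89/240 = 1.11 A.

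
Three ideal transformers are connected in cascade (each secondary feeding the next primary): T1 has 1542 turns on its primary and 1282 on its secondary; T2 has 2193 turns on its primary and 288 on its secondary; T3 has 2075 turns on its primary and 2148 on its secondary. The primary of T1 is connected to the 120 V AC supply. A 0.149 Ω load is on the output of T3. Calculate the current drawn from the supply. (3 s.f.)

I_supply ≈ 10.3 A

After T1: V = 120.00 × 1282/1542 = 99.767 V.
After T2: V = 99.767 × 288/2193 = 13.102 V.
After T3: V = 13.102 × 2148/2075 = 13.563 V.
I_load = 13.563/0.149 = 91.027 A, so P_out = 13.563 × 91.027 = 1234.6 W.
All ideal ⇒ P_in = P_out, so I_supply = 1234.6/120 = 10.3 A.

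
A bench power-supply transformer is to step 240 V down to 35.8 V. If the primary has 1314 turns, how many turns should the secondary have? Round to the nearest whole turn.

N_s/N_p = V_s/V_p, so N_s = 1314 × 35.8/240 = 196.0 ≈ 196 turns.

N_s = 196 turns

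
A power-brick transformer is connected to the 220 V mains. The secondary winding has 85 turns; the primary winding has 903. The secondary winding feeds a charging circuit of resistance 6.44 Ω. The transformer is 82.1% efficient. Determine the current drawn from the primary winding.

I_p ≈ 0.369 A

V_s = 220 × 85/903 = 20.709 V.
I_s = V_s/R = 20.709/6.44 = 3.2156 A.
P_out = V_s I_s = 20.709 × 3.2156 = 66.592 W.
P_in = P_out/η = 66.592/0.821 = 81.111 W.
I_p = P_in/V_p = 81.111/220 = 0.369 A.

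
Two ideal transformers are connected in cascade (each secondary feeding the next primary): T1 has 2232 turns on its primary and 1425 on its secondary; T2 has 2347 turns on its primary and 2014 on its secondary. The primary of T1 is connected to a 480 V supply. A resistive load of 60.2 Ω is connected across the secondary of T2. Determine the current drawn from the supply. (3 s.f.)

I_supply ≈ 2.39 A

After T1: V = 480.00 × 1425/2232 = 306.45 V.
After T2: V = 306.45 × 2014/2347 = 262.97 V.
I_load = 262.97/60.2 = 4.3683 A, so P_out = 262.97 × 4.3683 = 1148.7 W.
All ideal ⇒ P_in = P_out, so I_supply = 1148.7/480 = 2.39 A.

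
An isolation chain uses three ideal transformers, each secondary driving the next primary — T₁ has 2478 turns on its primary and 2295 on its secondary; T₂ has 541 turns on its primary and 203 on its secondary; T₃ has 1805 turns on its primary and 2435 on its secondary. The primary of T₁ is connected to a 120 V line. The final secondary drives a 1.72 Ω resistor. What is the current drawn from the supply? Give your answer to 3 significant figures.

I_supply ≈ 15.3 A

After T₁: V = 120.00 × 2295/2478 = 111.14 V.
After T₂: V = 111.14 × 203/541 = 41.702 V.
After T₃: V = 41.702 × 2435/1805 = 56.258 V.
I_load = 56.258/1.72 = 32.708 A, so P_out = 56.258 × 32.708 = 1840.1 W.
All ideal ⇒ P_in = P_out, so I_supply = 1840.1/120 = 15.3 A.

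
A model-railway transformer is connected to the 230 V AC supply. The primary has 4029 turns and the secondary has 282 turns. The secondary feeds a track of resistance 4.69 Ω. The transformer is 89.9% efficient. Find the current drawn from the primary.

V_s = 230 × 282/4029 = 16.098 V.
I_s = V_s/R = 16.098/4.69 = 3.4325 A.
P_out = V_s I_s = 16.098 × 3.4325 = 55.257 W.
P_in = P_out/η = 55.257/0.899 = 61.465 W.
I_p = P_in/V_p = 61.465/230 = 0.267 A.

I_p ≈ 0.267 A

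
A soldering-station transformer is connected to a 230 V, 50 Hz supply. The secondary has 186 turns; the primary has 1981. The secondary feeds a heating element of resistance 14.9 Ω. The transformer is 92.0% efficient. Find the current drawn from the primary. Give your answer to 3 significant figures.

I_p ≈ 0.148 A

V_s = 230 × 186/1981 = 21.595 V.
I_s = V_s/R = 21.595/14.9 = 1.4493 A.
P_out = V_s I_s = 21.595 × 1.4493 = 31.299 W.
P_in = P_out/η = 31.299/0.920 = 34.020 W.
I_p = P_in/V_p = 34.020/230 = 0.148 A.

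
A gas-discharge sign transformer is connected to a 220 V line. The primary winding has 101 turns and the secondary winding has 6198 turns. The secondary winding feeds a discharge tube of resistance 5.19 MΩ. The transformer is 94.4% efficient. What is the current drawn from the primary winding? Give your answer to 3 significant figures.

I_p ≈ 0.169 A

V_s = 220 × 6198/101 = 13501 V.
I_s = V_s/R = 13501/(5.19×10^6) = 0.0026013 A.
P_out = V_s I_s = 13501 × 0.0026013 = 35.119 W.
P_in = P_out/η = 35.119/0.944 = 37.202 W.
I_p = P_in/V_p = 37.202/220 = 0.169 A.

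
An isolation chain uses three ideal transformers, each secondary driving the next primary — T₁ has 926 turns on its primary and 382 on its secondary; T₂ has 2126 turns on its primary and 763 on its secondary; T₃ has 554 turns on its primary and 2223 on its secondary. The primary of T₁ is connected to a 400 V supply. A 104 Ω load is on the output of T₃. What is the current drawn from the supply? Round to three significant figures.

I_supply ≈ 1.36 A

Secondary of T₁: V = 400.00 × 382/926 = 165.01 V.
Secondary of T₂: V = 165.01 × 763/2126 = 59.221 V.
Secondary of T₃: V = 59.221 × 2223/554 = 237.63 V.
I_load = 237.63/104 = 2.2849 A, so P_out = 237.63 × 2.2849 = 542.97 W.
All ideal ⇒ P_in = P_out, so I_supply = 542.97/400 = 1.36 A.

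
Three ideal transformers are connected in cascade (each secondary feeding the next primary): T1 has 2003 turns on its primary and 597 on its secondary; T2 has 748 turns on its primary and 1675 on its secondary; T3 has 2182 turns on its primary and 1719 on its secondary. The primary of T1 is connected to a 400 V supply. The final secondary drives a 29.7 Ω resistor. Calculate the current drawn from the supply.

After T1: V = 400.00 × 597/2003 = 119.22 V.
After T2: V = 119.22 × 1675/748 = 266.97 V.
After T3: V = 266.97 × 1719/2182 = 210.32 V.
I_load = 210.32/29.7 = 7.0816 A, so P_out = 210.32 × 7.0816 = 1489.4 W.
All ideal ⇒ P_in = P_out, so I_supply = 1489.4/400 = 3.72 A.

I_supply ≈ 3.72 A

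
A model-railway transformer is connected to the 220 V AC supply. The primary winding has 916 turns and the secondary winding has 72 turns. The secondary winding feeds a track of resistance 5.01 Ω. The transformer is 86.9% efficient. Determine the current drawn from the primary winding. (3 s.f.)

I_p ≈ 0.312 A

V_s = 220 × 72/916 = 17.293 V.
I_s = V_s/R = 17.293/5.01 = 3.4516 A.
P_out = V_s I_s = 17.293 × 3.4516 = 59.687 W.
P_in = P_out/η = 59.687/0.869 = 68.685 W.
I_p = P_in/V_p = 68.685/220 = 0.312 A.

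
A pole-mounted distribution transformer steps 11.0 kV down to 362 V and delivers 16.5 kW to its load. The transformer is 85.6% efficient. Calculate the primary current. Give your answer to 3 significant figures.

I_p ≈ 1.75 A

P_in = P_out/η = 16500/0.856 = 19276 W.
I_p = P_in/V_p = 19276/11000 = 1.75 A.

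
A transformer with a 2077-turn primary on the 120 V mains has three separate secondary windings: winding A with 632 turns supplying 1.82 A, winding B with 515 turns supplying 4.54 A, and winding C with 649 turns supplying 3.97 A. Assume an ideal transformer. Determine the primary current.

V_A = 120 × 632/2077 = 36.514 V; V_B = 120 × 515/2077 = 29.754 V; V_C = 120 × 649/2077 = 37.496 V.
P_out = V_A I_A + V_B I_B + V_C I_C = 36.514×1.82 + 29.754×4.54 + 37.496×3.97 = 66.456 + 135.09 + 148.86 = 350.40 W.
Ideal ⇒ P_in = P_out, so I_p = P_out/V_p = 350.40/120 = 2.92 A.

I_p ≈ 2.92 A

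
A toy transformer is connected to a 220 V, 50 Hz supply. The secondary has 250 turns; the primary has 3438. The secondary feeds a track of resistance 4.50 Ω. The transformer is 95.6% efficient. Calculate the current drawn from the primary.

I_p ≈ 0.270 A

V_s = 220 × 250/3438 = 15.998 V.
I_s = V_s/R = 15.998/4.50 = 3.5550 A.
P_out = V_s I_s = 15.998 × 3.5550 = 56.872 W.
P_in = P_out/η = 56.872/0.956 = 59.490 W.
I_p = P_in/V_p = 59.490/220 = 0.270 A.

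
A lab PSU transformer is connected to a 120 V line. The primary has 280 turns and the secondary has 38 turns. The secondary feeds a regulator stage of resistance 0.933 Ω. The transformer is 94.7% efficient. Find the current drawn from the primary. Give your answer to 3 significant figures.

I_p ≈ 2.50 A

V_s = 120 × 38/280 = 16.286 V.
I_s = V_s/R = 16.286/0.933 = 17.455 A.
P_out = V_s I_s = 16.286 × 17.455 = 284.27 W.
P_in = P_out/η = 284.27/0.947 = 300.18 W.
I_p = P_in/V_p = 300.18/120 = 2.50 A.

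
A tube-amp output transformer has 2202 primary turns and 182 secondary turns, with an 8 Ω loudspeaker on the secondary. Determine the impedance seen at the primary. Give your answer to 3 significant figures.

Z_p ≈ 1170 Ω

Z_p = (N_p/N_s)² × Z_s = (2202/182)² × 8 = 1170 Ω.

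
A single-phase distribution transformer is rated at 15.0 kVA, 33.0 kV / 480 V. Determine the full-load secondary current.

I_s ≈ 31.2 A

I_s = S/V_s = 15000/480 = 31.2 A.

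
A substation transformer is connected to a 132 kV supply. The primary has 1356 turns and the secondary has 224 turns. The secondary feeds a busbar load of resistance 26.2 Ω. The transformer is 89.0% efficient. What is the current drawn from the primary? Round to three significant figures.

V_s = 132000 × 224/1356 = 21805 V.
I_s = V_s/R = 21805/26.2 = 832.26 A.
P_out = V_s I_s = 21805 × 832.26 = 1.8148×10^7 W.
P_in = P_out/η = 1.8148×10^7/0.890 = 2.0391×10^7 W.
I_p = P_in/V_p = 2.0391×10^7/132000 = 154 A.

I_p ≈ 154 A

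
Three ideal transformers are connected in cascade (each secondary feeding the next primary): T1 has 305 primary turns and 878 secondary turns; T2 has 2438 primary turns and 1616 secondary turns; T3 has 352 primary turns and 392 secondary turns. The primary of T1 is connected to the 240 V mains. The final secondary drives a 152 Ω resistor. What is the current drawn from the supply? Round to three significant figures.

I_supply ≈ 7.13 A

After T1: V = 240.00 × 878/305 = 690.89 V.
After T2: V = 690.89 × 1616/2438 = 457.95 V.
After T3: V = 457.95 × 392/352 = 509.98 V.
I_load = 509.98/152 = 3.3552 A, so P_out = 509.98 × 3.3552 = 1711.1 W.
All ideal ⇒ P_in = P_out, so I_supply = 1711.1/240 = 7.13 A.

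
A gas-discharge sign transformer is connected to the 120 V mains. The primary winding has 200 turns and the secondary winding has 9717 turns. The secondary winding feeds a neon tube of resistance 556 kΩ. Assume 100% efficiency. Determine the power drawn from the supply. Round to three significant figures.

P ≈ 61.1 W

V_s = V_p × N_s/N_p = 120 × 9717/200 = 5830.2 V.
I_s = V_s/R = 5830.2/556000 = 0.010486 A.
I_p = I_s × N_s/N_p = 0.010486 × 9717/200 = 0.50946 A.
P = V_p I_p = 120 × 0.50946 = 61.1 W.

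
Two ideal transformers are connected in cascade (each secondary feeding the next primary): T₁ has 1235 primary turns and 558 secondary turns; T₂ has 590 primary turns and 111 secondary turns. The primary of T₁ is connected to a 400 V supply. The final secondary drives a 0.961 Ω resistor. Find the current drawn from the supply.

After T₁: V = 400.00 × 558/1235 = 180.73 V.
After T₂: V = 180.73 × 111/590 = 34.002 V.
I_load = 34.002/0.961 = 35.381 A, so P_out = 34.002 × 35.381 = 1203.0 W.
All ideal ⇒ P_in = P_out, so I_supply = 1203.0/400 = 3.01 A.

I_supply ≈ 3.01 A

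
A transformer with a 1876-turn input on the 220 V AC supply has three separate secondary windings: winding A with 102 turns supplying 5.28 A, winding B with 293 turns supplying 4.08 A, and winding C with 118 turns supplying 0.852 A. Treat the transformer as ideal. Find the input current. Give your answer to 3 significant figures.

I_in ≈ 0.978 A

V_A = 220 × 102/1876 = 11.962 V; V_B = 220 × 293/1876 = 34.360 V; V_C = 220 × 118/1876 = 13.838 V.
P_out = V_A I_A + V_B I_B + V_C I_C = 11.962×5.28 + 34.360×4.08 + 13.838×0.852 = 63.157 + 140.19 + 11.790 = 215.14 W.
Ideal ⇒ P_in = P_out, so I_in = P_out/V_in = 215.14/220 = 0.978 A.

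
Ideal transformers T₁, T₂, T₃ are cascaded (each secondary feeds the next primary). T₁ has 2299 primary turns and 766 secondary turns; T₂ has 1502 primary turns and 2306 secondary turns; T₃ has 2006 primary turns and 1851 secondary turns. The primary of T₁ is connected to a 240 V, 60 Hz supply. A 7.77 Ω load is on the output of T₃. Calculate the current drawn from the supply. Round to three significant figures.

After T₁: V = 240.00 × 766/2299 = 79.965 V.
After T₂: V = 79.965 × 2306/1502 = 122.77 V.
After T₃: V = 122.77 × 1851/2006 = 113.28 V.
I_load = 113.28/7.77 = 14.580 A, so P_out = 113.28 × 14.580 = 1651.6 W.
All ideal ⇒ P_in = P_out, so I_supply = 1651.6/240 = 6.88 A.

I_supply ≈ 6.88 A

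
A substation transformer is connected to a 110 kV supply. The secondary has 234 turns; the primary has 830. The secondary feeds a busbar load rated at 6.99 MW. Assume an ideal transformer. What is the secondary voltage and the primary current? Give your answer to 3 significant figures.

V_s = V_p × N_s/N_p = 110000 × 234/830 = 31012 V.
I_s = P/V_s = 6.99×10^6/31012 = 225.40 A.
I_p = I_s × N_s/N_p = 225.40 × 234/830 = 63.5 A.

V_s ≈ 31000 V, I_p ≈ 63.5 A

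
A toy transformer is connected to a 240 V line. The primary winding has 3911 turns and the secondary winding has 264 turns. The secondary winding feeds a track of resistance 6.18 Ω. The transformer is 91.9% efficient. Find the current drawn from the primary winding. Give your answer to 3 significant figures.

I_p ≈ 0.193 A

V_s = 240 × 264/3911 = 16.200 V.
I_s = V_s/R = 16.200/6.18 = 2.6214 A.
P_out = V_s I_s = 16.200 × 2.6214 = 42.468 W.
P_in = P_out/η = 42.468/0.919 = 46.212 W.
I_p = P_in/V_p = 46.212/240 = 0.193 A.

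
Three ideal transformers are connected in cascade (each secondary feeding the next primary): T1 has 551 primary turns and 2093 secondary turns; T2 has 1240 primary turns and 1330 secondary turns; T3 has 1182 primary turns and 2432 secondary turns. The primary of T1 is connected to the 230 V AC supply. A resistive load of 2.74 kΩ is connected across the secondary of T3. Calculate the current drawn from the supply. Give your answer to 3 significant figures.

After T1: V = 230.00 × 2093/551 = 873.67 V.
After T2: V = 873.67 × 1330/1240 = 937.08 V.
After T3: V = 937.08 × 2432/1182 = 1928.1 V.
I_load = 1928.1/2740 = 0.70367 A, so P_out = 1928.1 × 0.70367 = 1356.7 W.
All ideal ⇒ P_in = P_out, so I_supply = 1356.7/230 = 5.90 A.

I_supply ≈ 5.90 A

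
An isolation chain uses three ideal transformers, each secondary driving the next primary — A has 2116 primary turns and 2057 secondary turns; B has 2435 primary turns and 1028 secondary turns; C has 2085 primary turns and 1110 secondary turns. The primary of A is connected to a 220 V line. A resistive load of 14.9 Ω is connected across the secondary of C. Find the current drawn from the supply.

I_supply ≈ 0.705 A

Secondary of A: V = 220.00 × 2057/2116 = 213.87 V.
Secondary of B: V = 213.87 × 1028/2435 = 90.289 V.
Secondary of C: V = 90.289 × 1110/2085 = 48.068 V.
I_load = 48.068/14.9 = 3.2260 A, so P_out = 48.068 × 3.2260 = 155.07 W.
All ideal ⇒ P_in = P_out, so I_supply = 155.07/220 = 0.705 A.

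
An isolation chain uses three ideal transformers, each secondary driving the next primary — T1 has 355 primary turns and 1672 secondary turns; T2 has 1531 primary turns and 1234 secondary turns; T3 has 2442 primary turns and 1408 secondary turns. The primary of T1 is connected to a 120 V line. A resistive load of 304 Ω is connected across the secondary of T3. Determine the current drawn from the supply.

After T1: V = 120.00 × 1672/355 = 565.18 V.
After T2: V = 565.18 × 1234/1531 = 455.54 V.
After T3: V = 455.54 × 1408/2442 = 262.66 V.
I_load = 262.66/304 = 0.86400 A, so P_out = 262.66 × 0.86400 = 226.93 W.
All ideal ⇒ P_in = P_out, so I_supply = 226.93/120 = 1.89 A.

I_supply ≈ 1.89 A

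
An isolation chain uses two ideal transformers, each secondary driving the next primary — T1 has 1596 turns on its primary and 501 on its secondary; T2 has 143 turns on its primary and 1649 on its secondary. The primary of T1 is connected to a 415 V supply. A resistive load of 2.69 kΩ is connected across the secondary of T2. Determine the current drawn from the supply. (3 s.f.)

I_supply ≈ 2.02 A

Secondary of T1: V = 415.00 × 501/1596 = 130.27 V.
Secondary of T2: V = 130.27 × 1649/143 = 1502.2 V.
I_load = 1502.2/2690 = 0.55845 A, so P_out = 1502.2 × 0.55845 = 838.92 W.
All ideal ⇒ P_in = P_out, so I_supply = 838.92/415 = 2.02 A.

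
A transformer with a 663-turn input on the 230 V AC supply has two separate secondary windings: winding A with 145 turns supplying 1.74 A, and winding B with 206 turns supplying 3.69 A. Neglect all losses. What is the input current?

I_in ≈ 1.53 A

V_A = 230 × 145/663 = 50.302 V; V_B = 230 × 206/663 = 71.463 V.
P_out = V_A I_A + V_B I_B = 50.302×1.74 + 71.463×3.69 = 87.525 + 263.70 = 351.22 W.
Ideal ⇒ P_in = P_out, so I_in = P_out/V_in = 351.22/230 = 1.53 A.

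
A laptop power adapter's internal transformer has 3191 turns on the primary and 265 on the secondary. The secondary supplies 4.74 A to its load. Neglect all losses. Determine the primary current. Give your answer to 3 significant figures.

For an ideal transformer I_p/I_s = N_s/N_p, so I_p = 4.74 × 265/3191 = 0.394 A.

I_p ≈ 0.394 A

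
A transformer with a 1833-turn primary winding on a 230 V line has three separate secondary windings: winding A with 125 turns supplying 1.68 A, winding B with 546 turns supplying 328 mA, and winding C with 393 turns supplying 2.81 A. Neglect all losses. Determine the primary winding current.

V_A = 230 × 125/1833 = 15.685 V; V_B = 230 × 546/1833 = 68.511 V; V_C = 230 × 393/1833 = 49.313 V.
P_out = V_A I_A + V_B I_B + V_C I_C = 15.685×1.68 + 68.511×0.328 + 49.313×2.81 = 26.350 + 22.471 + 138.57 = 187.39 W.
Ideal ⇒ P_in = P_out, so I_p = P_out/V_p = 187.39/230 = 0.815 A.

I_p ≈ 0.815 A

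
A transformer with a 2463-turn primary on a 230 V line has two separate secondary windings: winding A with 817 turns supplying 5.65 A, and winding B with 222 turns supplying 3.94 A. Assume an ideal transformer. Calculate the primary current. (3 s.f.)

I_p ≈ 2.23 A

V_A = 230 × 817/2463 = 76.293 V; V_B = 230 × 222/2463 = 20.731 V.
P_out = V_A I_A + V_B I_B = 76.293×5.65 + 20.731×3.94 = 431.06 + 81.679 = 512.74 W.
Ideal ⇒ P_in = P_out, so I_p = P_out/V_p = 512.74/230 = 2.23 A.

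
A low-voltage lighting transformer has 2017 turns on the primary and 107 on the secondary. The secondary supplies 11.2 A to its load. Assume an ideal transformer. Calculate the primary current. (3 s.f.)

I_p ≈ 0.594 A

For an ideal transformer I_p/I_s = N_s/N_p, so I_p = 11.2 × 107/2017 = 0.594 A.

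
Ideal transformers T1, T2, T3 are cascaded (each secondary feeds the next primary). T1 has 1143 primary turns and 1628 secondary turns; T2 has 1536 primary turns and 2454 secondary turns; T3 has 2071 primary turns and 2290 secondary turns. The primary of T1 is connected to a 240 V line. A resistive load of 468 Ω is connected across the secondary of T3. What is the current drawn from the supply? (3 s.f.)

Secondary of T1: V = 240.00 × 1628/1143 = 341.84 V.
Secondary of T2: V = 341.84 × 2454/1536 = 546.14 V.
Secondary of T3: V = 546.14 × 2290/2071 = 603.89 V.
I_load = 603.89/468 = 1.2904 A, so P_out = 603.89 × 1.2904 = 779.24 W.
All ideal ⇒ P_in = P_out, so I_supply = 779.24/240 = 3.25 A.

I_supply ≈ 3.25 A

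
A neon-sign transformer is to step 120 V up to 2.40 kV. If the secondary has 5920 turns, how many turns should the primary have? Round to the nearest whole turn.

N_p = 296 turns

N_p/N_s = V_p/V_s, so N_p = 5920 × 120/2400 = 296.0 ≈ 296 turns.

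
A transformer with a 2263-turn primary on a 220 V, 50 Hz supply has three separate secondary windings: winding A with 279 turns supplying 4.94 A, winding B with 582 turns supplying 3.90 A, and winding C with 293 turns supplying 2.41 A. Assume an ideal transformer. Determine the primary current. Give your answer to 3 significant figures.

V_A = 220 × 279/2263 = 27.123 V; V_B = 220 × 582/2263 = 56.580 V; V_C = 220 × 293/2263 = 28.484 V.
P_out = V_A I_A + V_B I_B + V_C I_C = 27.123×4.94 + 56.580×3.90 + 28.484×2.41 = 133.99 + 220.66 + 68.647 = 423.30 W.
Ideal ⇒ P_in = P_out, so I_p = P_out/V_p = 423.30/220 = 1.92 A.

I_p ≈ 1.92 A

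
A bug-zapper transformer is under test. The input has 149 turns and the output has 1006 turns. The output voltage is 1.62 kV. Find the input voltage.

V_in/V_out = N_in/N_out, so V_in = 1620 × 149/1006 = 240 V.

V_in ≈ 240 V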